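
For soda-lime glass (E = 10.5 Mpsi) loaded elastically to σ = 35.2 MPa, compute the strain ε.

4.86×10⁻⁴

E = 10.5 Mpsi = 72.39 GPa = 72390 MPa.
ε = σ/E = 35.2 / 72390 = 4.86×10⁻⁴.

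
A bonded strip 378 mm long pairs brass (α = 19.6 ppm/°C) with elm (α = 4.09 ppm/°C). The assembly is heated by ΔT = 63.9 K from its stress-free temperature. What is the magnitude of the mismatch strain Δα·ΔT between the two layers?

9.91×10⁻⁴

Δα = |19.6 − 4.09|×10⁻⁶/K = 15.5×10⁻⁶/K.
Mismatch strain = Δα·ΔT = 15.5×10⁻⁶ × 63.9 = 9.91×10⁻⁴.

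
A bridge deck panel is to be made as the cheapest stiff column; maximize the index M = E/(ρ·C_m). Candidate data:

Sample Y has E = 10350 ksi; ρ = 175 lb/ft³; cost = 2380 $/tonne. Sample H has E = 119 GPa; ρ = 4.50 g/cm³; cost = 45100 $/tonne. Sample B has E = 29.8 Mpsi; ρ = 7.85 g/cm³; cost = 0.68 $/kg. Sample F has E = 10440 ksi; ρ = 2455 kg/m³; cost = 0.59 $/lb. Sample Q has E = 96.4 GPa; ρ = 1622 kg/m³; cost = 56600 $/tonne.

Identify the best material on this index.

sample B

Convert each candidate to consistent units, then evaluate M:
  sample Y: E = 71.36 GPa, ρ = 2803 kg/m³, cost = 2.380 $/kg
  sample H: E = 119.0 GPa, ρ = 4500 kg/m³, cost = 45.10 $/kg
  sample B: E = 205.5 GPa, ρ = 7850 kg/m³, cost = 0.6800 $/kg
  sample F: E = 71.98 GPa, ρ = 2455 kg/m³, cost = 1.301 $/kg
  sample Q: E = 96.40 GPa, ρ = 1622 kg/m³, cost = 56.60 $/kg
  sample B: M = 38.5 MN·m per $
  sample F: M = 22.5 MN·m per $
  sample Y: M = 10.7 MN·m per $
  sample Q: M = 1.05 MN·m per $
  sample H: M = 0.586 MN·m per $
Sample B ranks first.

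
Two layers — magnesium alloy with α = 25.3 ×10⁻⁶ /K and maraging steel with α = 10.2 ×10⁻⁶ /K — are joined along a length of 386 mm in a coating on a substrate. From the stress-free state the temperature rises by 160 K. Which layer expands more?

α(magnesium alloy) = 25.3×10⁻⁶/K vs α(maraging steel) = 10.2×10⁻⁶/K.
Higher α expands more for the same ΔT: magnesium alloy.

magnesium alloy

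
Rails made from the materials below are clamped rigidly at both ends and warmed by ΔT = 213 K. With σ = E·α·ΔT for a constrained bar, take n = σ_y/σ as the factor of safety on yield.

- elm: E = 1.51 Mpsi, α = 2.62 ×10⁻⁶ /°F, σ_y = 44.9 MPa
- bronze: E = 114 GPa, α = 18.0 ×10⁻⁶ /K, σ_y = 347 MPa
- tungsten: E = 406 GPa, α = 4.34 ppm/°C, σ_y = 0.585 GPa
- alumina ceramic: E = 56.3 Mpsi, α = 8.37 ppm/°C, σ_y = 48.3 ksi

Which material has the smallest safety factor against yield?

alumina ceramic

In consistent units (E in GPa, α in ×10⁻⁶/K, σ_y in MPa):
  elm: E = 10.41, α = 4.72, σ_y = 44.90 → σ = 10.5 MPa, n = 4.29
  bronze: E = 114.0, α = 18.0, σ_y = 347.0 → σ = 437 MPa, n = 0.794
  tungsten: E = 406.0, α = 4.34, σ_y = 585.0 → σ = 375 MPa, n = 1.56
  alumina ceramic: E = 388.2, α = 8.37, σ_y = 333.0 → σ = 692 MPa, n = 0.481
Smallest n: alumina ceramic with n = 0.481.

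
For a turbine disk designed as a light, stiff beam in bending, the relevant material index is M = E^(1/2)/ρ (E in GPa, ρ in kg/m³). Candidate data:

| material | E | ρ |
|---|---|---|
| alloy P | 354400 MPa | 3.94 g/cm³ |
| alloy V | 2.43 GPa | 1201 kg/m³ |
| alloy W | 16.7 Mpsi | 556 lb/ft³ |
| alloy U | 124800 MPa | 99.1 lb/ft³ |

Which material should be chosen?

Normalizing units and computing the index:
  alloy P: E = 354.4 GPa, ρ = 3940 kg/m³
  alloy V: E = 2.430 GPa, ρ = 1201 kg/m³
  alloy W: E = 115.1 GPa, ρ = 8906 kg/m³
  alloy U: E = 124.8 GPa, ρ = 1587 kg/m³
  alloy U: M = 7.04×10⁻³
  alloy P: M = 4.78×10⁻³
  alloy V: M = 1.30×10⁻³
  alloy W: M = 1.20×10⁻³
The maximum is for alloy U.

alloy U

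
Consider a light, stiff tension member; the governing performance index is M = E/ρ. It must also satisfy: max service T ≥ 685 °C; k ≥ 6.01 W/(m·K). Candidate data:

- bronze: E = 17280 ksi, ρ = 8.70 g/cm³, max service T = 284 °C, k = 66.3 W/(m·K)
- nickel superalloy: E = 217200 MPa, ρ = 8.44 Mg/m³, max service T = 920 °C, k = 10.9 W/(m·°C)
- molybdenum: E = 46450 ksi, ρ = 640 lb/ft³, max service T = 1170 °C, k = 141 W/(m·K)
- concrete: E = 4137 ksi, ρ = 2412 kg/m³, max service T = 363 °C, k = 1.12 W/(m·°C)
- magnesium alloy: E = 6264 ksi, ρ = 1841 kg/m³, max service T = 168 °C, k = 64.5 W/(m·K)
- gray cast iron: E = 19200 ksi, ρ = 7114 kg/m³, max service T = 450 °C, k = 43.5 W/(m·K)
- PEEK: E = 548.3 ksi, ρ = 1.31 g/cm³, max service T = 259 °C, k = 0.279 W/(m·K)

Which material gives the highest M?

Screen on constraints: max service T ≥ 685 °C; k ≥ 6.01 W/(m·K). Survivors: nickel superalloy, molybdenum.
Putting every candidate on a common basis:
  nickel superalloy: E = 217.2 GPa, ρ = 8440 kg/m³
  molybdenum: E = 320.3 GPa, ρ = 10250 kg/m³
  molybdenum: M = 31.2 MN·m/kg
  nickel superalloy: M = 25.7 MN·m/kg
Molybdenum has the largest M.

molybdenum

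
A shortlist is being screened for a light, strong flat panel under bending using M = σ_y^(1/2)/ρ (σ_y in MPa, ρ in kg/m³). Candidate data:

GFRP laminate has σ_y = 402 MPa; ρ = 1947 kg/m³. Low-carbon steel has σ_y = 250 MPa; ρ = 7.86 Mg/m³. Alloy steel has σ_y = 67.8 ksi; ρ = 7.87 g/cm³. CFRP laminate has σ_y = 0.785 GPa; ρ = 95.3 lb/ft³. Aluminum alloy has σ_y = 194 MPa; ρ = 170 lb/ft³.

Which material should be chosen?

Normalizing units and computing the index:
  GFRP laminate: σ_y = 402.0 MPa, ρ = 1947 kg/m³
  low-carbon steel: σ_y = 250.0 MPa, ρ = 7860 kg/m³
  alloy steel: σ_y = 467.5 MPa, ρ = 7870 kg/m³
  CFRP laminate: σ_y = 785.0 MPa, ρ = 1527 kg/m³
  aluminum alloy: σ_y = 194.0 MPa, ρ = 2723 kg/m³
  CFRP laminate: M = 18.4×10⁻³
  GFRP laminate: M = 10.3×10⁻³
  aluminum alloy: M = 5.11×10⁻³
  alloy steel: M = 2.75×10⁻³
  low-carbon steel: M = 2.01×10⁻³
CFRP laminate has the largest M.

CFRP laminate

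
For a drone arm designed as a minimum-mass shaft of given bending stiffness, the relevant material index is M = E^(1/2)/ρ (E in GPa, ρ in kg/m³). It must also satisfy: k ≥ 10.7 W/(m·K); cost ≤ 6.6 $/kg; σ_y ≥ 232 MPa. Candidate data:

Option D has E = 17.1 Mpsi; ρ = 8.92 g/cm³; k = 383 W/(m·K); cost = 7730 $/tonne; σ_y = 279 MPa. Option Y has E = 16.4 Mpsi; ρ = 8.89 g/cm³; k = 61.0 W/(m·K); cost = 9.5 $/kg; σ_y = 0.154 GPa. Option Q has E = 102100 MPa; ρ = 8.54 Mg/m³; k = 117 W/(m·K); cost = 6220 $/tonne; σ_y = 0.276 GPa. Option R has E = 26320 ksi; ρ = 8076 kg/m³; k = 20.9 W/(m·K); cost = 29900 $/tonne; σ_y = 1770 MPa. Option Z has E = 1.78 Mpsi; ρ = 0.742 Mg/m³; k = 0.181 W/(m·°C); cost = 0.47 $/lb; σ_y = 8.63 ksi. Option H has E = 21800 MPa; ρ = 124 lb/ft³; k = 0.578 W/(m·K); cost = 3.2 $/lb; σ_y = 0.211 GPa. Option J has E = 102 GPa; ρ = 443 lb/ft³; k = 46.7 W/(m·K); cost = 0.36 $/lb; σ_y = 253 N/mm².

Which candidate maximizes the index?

option J

Screen on constraints: k ≥ 10.7 W/(m·K); cost ≤ 6.6 $/kg; σ_y ≥ 232 MPa. Survivors: option Q, option J.
After converting to SI:
  option Q: E = 102.1 GPa, ρ = 8540 kg/m³
  option J: E = 102.0 GPa, ρ = 7096 kg/m³
  option J: M = 1.42×10⁻³
  option Q: M = 1.18×10⁻³
The maximum is for option J.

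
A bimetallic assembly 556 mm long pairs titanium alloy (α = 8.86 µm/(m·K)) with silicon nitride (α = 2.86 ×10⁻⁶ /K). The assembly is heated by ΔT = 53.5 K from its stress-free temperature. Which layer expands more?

α(titanium alloy) = 8.86×10⁻⁶/K vs α(silicon nitride) = 2.86×10⁻⁶/K.
Higher α expands more for the same ΔT: titanium alloy.

titanium alloy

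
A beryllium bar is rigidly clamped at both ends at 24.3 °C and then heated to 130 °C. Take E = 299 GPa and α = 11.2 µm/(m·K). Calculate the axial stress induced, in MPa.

ΔT = 105.7 K. Constrained thermal stress σ = E·α·ΔT = 299.0×10³ MPa × 11.2×10⁻⁶ × 105.7 = 354 MPa (compressive).

354 MPa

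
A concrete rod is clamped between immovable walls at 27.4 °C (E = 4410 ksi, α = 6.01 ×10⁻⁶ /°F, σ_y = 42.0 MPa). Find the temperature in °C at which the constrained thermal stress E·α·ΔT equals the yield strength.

155 °C

E = 4410 ksi = 30.41 GPa.
α = 6.01×10⁻⁶/°F × 9/5 = 10.8×10⁻⁶/K.
E·α·ΔT = 42.00 MPa ⇒ ΔT = 42.00 / (30.41×10³ × 10.8×10⁻⁶) = 127.7 K.
T = 27.4 + 127.7 = 155.1 °C.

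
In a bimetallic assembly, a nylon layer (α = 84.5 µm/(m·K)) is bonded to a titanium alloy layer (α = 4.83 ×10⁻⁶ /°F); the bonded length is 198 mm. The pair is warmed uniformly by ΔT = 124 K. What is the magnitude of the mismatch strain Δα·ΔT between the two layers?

titanium alloy: α = 4.83×10⁻⁶/°F × 9/5 = 8.69×10⁻⁶/K.
Δα = |84.5 − 8.69|×10⁻⁶/K = 75.8×10⁻⁶/K.
Mismatch strain = Δα·ΔT = 75.8×10⁻⁶ × 124.0 = 9.40×10⁻³.

9.40×10⁻³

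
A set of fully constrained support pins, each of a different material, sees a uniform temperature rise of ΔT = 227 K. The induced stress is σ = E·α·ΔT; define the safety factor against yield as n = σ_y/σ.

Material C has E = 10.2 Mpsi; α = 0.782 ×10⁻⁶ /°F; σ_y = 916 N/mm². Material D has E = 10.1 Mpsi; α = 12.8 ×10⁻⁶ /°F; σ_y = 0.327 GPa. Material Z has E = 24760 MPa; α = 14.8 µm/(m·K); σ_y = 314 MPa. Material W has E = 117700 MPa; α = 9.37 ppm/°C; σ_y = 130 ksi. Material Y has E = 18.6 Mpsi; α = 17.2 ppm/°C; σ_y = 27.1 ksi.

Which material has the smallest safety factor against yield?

Converting E to GPa, α to ×10⁻⁶/K, σ_y to MPa, then σ and n for each:
  material C: E = 70.33, α = 1.41, σ_y = 916.0 → σ = 22.5 MPa, n = 40.8
  material D: E = 69.64, α = 23.0, σ_y = 327.0 → σ = 364 MPa, n = 0.898
  material Z: E = 24.76, α = 14.8, σ_y = 314.0 → σ = 83.2 MPa, n = 3.77
  material W: E = 117.7, α = 9.37, σ_y = 896.3 → σ = 250 MPa, n = 3.58
  material Y: E = 128.2, α = 17.2, σ_y = 186.8 → σ = 501 MPa, n = 0.373
Material Y has the lowest safety factor, n = 0.373.

material Y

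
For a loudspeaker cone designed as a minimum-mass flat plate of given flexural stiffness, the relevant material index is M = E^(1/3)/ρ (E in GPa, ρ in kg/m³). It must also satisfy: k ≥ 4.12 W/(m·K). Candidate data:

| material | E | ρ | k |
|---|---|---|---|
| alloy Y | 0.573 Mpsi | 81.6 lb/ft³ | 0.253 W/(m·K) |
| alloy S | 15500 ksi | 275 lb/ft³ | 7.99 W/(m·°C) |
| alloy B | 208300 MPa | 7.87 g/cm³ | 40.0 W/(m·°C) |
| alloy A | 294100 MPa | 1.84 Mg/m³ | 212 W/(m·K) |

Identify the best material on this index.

Screen on constraints: k ≥ 4.12 W/(m·K). Survivors: alloy S, alloy B, alloy A.
In SI units:
  alloy S: E = 106.9 GPa, ρ = 4405 kg/m³
  alloy B: E = 208.3 GPa, ρ = 7870 kg/m³
  alloy A: E = 294.1 GPa, ρ = 1840 kg/m³
  alloy A: M = 3.61×10⁻³
  alloy S: M = 1.08×10⁻³
  alloy B: M = 0.753×10⁻³
Highest index: alloy A.

alloy A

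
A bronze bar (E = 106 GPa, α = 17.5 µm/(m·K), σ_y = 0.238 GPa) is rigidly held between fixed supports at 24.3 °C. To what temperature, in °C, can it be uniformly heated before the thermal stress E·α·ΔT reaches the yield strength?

σ_y = 0.238 GPa = 238.0 MPa.
E·α·ΔT = 238.0 MPa ⇒ ΔT = 238.0 / (106.0×10³ × 17.5×10⁻⁶) = 128.3 K.
T = 24.3 + 128.3 = 152.6 °C.

153 °C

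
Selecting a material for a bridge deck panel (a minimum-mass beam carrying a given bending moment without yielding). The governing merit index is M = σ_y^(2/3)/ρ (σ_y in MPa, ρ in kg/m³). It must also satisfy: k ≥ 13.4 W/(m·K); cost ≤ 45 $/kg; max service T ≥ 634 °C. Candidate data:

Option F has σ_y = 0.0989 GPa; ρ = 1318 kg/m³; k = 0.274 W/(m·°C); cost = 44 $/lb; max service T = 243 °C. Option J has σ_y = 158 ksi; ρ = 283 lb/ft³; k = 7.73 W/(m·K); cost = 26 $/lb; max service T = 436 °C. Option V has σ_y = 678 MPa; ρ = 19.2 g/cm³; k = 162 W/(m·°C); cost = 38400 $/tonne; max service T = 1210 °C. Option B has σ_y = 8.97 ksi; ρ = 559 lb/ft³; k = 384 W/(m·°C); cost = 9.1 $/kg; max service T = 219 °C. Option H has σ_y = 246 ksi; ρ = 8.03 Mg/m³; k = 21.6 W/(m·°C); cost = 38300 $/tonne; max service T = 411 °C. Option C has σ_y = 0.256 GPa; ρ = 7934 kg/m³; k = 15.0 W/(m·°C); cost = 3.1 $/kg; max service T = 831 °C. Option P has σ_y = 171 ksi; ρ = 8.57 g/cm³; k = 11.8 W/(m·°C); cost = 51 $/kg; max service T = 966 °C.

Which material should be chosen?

Screen on constraints: k ≥ 13.4 W/(m·K); cost ≤ 45 $/kg; max service T ≥ 634 °C. Survivors: option V, option C.
Normalizing units and computing the index:
  option V: σ_y = 678.0 MPa, ρ = 19200 kg/m³
  option C: σ_y = 256.0 MPa, ρ = 7934 kg/m³
  option C: M = 5.08×10⁻³
  option V: M = 4.02×10⁻³
Option C has the largest M.

option C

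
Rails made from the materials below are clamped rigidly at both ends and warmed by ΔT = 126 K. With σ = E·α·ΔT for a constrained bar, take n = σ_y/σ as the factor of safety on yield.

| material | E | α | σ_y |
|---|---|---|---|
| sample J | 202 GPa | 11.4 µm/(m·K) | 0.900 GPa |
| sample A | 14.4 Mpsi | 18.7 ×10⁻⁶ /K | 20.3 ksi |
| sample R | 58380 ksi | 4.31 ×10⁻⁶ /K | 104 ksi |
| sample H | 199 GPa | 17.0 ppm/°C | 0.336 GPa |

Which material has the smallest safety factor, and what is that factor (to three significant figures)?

sample A, n = 0.598

Converting E to GPa, α to ×10⁻⁶/K, σ_y to MPa, then σ and n for each:
  sample J: E = 202.0, α = 11.4, σ_y = 900.0 → σ = 290 MPa, n = 3.10
  sample A: E = 99.28, α = 18.7, σ_y = 140.0 → σ = 234 MPa, n = 0.598
  sample R: E = 402.5, α = 4.31, σ_y = 717.1 → σ = 219 MPa, n = 3.28
  sample H: E = 199.0, α = 17.0, σ_y = 336.0 → σ = 426 MPa, n = 0.788
Smallest n: sample A with n = 0.598.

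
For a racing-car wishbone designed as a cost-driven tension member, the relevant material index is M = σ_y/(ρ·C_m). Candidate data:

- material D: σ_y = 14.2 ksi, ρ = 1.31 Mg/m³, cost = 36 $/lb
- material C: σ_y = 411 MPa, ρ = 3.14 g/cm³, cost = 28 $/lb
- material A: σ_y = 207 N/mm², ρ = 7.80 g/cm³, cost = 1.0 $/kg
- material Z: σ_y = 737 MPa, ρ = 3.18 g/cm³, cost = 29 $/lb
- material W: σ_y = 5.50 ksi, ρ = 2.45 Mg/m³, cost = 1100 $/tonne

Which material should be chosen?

Convert each candidate to consistent units, then evaluate M:
  material D: σ_y = 97.91 MPa, ρ = 1310 kg/m³, cost = 79.37 $/kg
  material C: σ_y = 411.0 MPa, ρ = 3140 kg/m³, cost = 61.73 $/kg
  material A: σ_y = 207.0 MPa, ρ = 7800 kg/m³, cost = 1.000 $/kg
  material Z: σ_y = 737.0 MPa, ρ = 3180 kg/m³, cost = 63.93 $/kg
  material W: σ_y = 37.92 MPa, ρ = 2450 kg/m³, cost = 1.100 $/kg
  material A: M = 26.5 kN·m per $
  material W: M = 14.1 kN·m per $
  material Z: M = 3.63 kN·m per $
  material C: M = 2.12 kN·m per $
  material D: M = 0.942 kN·m per $
Highest index: material A.

material A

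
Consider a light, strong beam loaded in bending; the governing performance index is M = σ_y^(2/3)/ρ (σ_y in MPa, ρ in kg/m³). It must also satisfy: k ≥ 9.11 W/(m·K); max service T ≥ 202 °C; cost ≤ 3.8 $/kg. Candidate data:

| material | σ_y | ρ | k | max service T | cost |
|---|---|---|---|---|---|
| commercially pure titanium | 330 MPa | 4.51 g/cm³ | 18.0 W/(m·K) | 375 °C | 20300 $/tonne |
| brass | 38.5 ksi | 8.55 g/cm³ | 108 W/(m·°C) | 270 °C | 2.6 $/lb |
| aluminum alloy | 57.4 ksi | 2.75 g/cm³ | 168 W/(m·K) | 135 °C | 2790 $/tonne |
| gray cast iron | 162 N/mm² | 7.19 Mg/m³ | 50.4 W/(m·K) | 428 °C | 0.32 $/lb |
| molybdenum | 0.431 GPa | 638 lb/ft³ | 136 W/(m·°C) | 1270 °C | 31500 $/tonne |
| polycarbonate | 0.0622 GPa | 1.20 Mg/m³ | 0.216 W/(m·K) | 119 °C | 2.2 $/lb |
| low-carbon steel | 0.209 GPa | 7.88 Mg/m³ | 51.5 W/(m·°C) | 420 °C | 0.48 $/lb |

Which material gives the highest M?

Screen on constraints: k ≥ 9.11 W/(m·K); max service T ≥ 202 °C; cost ≤ 3.8 $/kg. Survivors: gray cast iron, low-carbon steel.
Convert each candidate to consistent units, then evaluate M:
  gray cast iron: σ_y = 162.0 MPa, ρ = 7190 kg/m³
  low-carbon steel: σ_y = 209.0 MPa, ρ = 7880 kg/m³
  low-carbon steel: M = 4.47×10⁻³
  gray cast iron: M = 4.13×10⁻³
The maximum is for low-carbon steel.

low-carbon steel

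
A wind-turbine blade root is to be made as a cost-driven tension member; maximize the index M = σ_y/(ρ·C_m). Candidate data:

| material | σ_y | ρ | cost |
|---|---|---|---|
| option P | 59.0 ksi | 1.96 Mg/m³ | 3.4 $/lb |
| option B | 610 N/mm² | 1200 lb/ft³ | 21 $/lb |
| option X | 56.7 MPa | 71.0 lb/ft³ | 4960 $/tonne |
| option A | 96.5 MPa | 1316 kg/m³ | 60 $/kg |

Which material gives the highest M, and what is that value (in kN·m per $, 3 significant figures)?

Putting every candidate on a common basis:
  option P: σ_y = 406.8 MPa, ρ = 1960 kg/m³, cost = 7.496 $/kg
  option B: σ_y = 610.0 MPa, ρ = 19220 kg/m³, cost = 46.30 $/kg
  option X: σ_y = 56.70 MPa, ρ = 1137 kg/m³, cost = 4.960 $/kg
  option A: σ_y = 96.50 MPa, ρ = 1316 kg/m³, cost = 60.00 $/kg
  option P: M = 27.7 kN·m per $
  option X: M = 10.1 kN·m per $
  option A: M = 1.22 kN·m per $
  option B: M = 0.685 kN·m per $
Highest index: option P.

option P, M = 27.7 kN·m per $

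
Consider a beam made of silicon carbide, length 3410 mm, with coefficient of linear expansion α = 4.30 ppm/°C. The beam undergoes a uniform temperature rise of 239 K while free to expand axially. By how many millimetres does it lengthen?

3.50 mm

ΔL = α·L₀·ΔT = 4.30×10⁻⁶ × 3410 mm × 239.0 K = 3.50 mm.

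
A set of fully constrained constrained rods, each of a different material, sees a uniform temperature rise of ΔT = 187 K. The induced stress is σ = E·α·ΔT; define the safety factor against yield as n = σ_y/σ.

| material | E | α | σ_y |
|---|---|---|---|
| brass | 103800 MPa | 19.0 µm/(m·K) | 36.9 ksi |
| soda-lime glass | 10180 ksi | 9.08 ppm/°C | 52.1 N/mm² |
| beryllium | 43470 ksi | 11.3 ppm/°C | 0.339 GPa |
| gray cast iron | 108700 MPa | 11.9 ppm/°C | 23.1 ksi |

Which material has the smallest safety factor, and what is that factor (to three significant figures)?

soda-lime glass, n = 0.437

Per material, after unit conversion:
  brass: E = 103.8, α = 19.0, σ_y = 254.4 → σ = 369 MPa, n = 0.690
  soda-lime glass: E = 70.19, α = 9.08, σ_y = 52.10 → σ = 119 MPa, n = 0.437
  beryllium: E = 299.7, α = 11.3, σ_y = 339.0 → σ = 633 MPa, n = 0.535
  gray cast iron: E = 108.7, α = 11.9, σ_y = 159.3 → σ = 242 MPa, n = 0.658
Smallest n: soda-lime glass with n = 0.437.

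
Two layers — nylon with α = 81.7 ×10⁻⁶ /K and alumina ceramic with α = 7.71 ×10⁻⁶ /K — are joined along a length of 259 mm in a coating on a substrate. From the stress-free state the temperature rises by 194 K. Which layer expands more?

nylon

α(nylon) = 81.7×10⁻⁶/K vs α(alumina ceramic) = 7.71×10⁻⁶/K.
Higher α expands more for the same ΔT: nylon.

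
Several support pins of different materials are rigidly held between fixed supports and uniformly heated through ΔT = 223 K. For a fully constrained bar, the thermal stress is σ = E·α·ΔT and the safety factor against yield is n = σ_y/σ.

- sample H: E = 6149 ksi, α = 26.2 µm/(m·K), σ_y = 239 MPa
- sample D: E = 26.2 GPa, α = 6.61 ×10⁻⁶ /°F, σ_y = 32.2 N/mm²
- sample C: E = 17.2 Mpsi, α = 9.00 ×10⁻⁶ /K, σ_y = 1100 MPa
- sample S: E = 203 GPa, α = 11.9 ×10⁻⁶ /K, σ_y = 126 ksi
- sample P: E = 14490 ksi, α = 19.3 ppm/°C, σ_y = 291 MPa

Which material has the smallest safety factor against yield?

sample D

Converting E to GPa, α to ×10⁻⁶/K, σ_y to MPa, then σ and n for each:
  sample H: E = 42.40, α = 26.2, σ_y = 239.0 → σ = 248 MPa, n = 0.965
  sample D: E = 26.20, α = 11.9, σ_y = 32.20 → σ = 69.5 MPa, n = 0.463
  sample C: E = 118.6, α = 9.00, σ_y = 1100 → σ = 238 MPa, n = 4.62
  sample S: E = 203.0, α = 11.9, σ_y = 868.7 → σ = 539 MPa, n = 1.61
  sample P: E = 99.91, α = 19.3, σ_y = 291.0 → σ = 430 MPa, n = 0.677
Smallest n: sample D with n = 0.463.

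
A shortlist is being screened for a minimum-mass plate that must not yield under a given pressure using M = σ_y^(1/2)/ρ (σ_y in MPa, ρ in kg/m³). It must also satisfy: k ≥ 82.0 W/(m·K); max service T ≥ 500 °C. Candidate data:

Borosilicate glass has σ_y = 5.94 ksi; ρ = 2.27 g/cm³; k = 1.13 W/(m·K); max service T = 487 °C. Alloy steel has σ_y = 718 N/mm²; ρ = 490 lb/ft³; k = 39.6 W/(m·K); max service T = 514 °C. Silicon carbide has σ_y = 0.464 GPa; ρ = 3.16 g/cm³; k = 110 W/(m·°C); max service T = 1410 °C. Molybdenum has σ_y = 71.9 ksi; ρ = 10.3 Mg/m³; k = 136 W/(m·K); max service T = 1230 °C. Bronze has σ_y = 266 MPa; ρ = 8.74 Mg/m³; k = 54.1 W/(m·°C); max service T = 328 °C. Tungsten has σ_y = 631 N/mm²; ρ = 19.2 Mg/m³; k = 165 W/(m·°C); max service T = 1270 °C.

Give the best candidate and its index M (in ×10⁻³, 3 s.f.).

silicon carbide, M = 6.82×10⁻³

Screen on constraints: k ≥ 82.0 W/(m·K); max service T ≥ 500 °C. Survivors: silicon carbide, molybdenum, tungsten.
After converting to SI:
  silicon carbide: σ_y = 464.0 MPa, ρ = 3160 kg/m³
  molybdenum: σ_y = 495.7 MPa, ρ = 10300 kg/m³
  tungsten: σ_y = 631.0 MPa, ρ = 19200 kg/m³
  silicon carbide: M = 6.82×10⁻³
  molybdenum: M = 2.16×10⁻³
  tungsten: M = 1.31×10⁻³
The maximum is for silicon carbide.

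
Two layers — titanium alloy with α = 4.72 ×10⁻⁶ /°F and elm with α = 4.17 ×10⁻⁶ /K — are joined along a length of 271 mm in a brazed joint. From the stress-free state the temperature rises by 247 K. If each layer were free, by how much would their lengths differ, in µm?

290 µm

titanium alloy: α = 4.72×10⁻⁶/°F × 9/5 = 8.50×10⁻⁶/K.
Δα = |8.50 − 4.17|×10⁻⁶/K = 4.33×10⁻⁶/K.
ΔL_mismatch = Δα·L·ΔT = 4.33×10⁻⁶ × 271.0 mm × 247.0 K = 290 µm.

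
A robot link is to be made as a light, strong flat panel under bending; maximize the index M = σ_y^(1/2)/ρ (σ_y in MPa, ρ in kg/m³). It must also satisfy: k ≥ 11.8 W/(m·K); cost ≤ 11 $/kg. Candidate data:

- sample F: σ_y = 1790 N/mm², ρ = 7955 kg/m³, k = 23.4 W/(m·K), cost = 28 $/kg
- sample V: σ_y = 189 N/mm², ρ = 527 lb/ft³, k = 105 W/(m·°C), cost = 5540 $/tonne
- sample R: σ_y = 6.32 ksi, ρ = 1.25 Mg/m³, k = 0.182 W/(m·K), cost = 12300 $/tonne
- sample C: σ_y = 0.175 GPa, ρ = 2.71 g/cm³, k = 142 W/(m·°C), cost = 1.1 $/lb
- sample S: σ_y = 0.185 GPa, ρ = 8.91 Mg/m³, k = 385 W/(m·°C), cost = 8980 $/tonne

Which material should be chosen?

Screen on constraints: k ≥ 11.8 W/(m·K); cost ≤ 11 $/kg. Survivors: sample V, sample C, sample S.
Putting every candidate on a common basis:
  sample V: σ_y = 189.0 MPa, ρ = 8442 kg/m³
  sample C: σ_y = 175.0 MPa, ρ = 2710 kg/m³
  sample S: σ_y = 185.0 MPa, ρ = 8910 kg/m³
  sample C: M = 4.88×10⁻³
  sample V: M = 1.63×10⁻³
  sample S: M = 1.53×10⁻³
The maximum is for sample C.

sample C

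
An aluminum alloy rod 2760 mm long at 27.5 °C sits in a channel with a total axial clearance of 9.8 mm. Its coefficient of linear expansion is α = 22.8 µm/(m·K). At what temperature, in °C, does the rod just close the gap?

α·L₀·ΔT = 9.8 mm ⇒ ΔT = 9.8 / (22.8×10⁻⁶ × 2760.0) = 155.7 K.
T = 27.5 + 155.7 = 183.2 °C.

183 °C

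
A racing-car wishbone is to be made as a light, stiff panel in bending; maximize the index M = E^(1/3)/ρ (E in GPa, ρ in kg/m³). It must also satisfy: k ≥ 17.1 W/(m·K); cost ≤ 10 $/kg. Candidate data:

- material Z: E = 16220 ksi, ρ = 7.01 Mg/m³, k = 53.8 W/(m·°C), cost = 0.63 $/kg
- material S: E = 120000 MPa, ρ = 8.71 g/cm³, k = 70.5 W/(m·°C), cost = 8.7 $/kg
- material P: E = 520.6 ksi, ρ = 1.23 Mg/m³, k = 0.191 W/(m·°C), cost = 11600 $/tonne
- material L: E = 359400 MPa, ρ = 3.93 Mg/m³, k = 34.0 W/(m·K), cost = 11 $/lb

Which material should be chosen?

Screen on constraints: k ≥ 17.1 W/(m·K); cost ≤ 10 $/kg. Survivors: material Z, material S.
After converting to SI:
  material Z: E = 111.8 GPa, ρ = 7010 kg/m³
  material S: E = 120.0 GPa, ρ = 8710 kg/m³
  material Z: M = 0.687×10⁻³
  material S: M = 0.566×10⁻³
Material Z has the largest M.

material Z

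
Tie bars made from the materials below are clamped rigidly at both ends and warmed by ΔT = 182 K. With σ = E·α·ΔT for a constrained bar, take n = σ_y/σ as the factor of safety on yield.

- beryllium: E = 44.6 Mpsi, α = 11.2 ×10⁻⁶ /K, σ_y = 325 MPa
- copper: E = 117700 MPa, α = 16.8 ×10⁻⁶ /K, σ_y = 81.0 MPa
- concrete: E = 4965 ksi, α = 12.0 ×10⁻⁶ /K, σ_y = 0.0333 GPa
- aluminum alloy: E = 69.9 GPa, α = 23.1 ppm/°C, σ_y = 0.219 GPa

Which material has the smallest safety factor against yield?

Per material, after unit conversion:
  beryllium: E = 307.5, α = 11.2, σ_y = 325.0 → σ = 627 MPa, n = 0.518
  copper: E = 117.7, α = 16.8, σ_y = 81.00 → σ = 360 MPa, n = 0.225
  concrete: E = 34.23, α = 12.0, σ_y = 33.30 → σ = 74.8 MPa, n = 0.445
  aluminum alloy: E = 69.90, α = 23.1, σ_y = 219.0 → σ = 294 MPa, n = 0.745
The minimum is copper at n = 0.225.

copper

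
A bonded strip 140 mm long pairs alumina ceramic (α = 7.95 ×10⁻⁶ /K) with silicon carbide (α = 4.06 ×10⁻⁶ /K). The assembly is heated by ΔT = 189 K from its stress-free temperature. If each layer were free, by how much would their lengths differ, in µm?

Δα = |7.95 − 4.06|×10⁻⁶/K = 3.89×10⁻⁶/K.
ΔL_mismatch = Δα·L·ΔT = 3.89×10⁻⁶ × 140.0 mm × 189.0 K = 103 µm.

103 µm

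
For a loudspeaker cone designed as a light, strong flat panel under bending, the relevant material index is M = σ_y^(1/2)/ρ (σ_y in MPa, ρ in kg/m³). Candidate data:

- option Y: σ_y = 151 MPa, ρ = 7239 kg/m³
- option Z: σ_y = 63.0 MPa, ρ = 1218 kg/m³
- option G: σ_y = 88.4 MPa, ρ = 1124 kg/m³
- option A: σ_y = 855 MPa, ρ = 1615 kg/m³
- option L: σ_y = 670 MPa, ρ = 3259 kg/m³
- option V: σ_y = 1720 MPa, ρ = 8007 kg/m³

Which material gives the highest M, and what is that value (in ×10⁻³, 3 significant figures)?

Per-candidate index values:
  option A: M = 18.1×10⁻³
  option G: M = 8.36×10⁻³
  option L: M = 7.94×10⁻³
  option Z: M = 6.52×10⁻³
  option V: M = 5.18×10⁻³
  option Y: M = 1.70×10⁻³
Highest index: option A.

option A, M = 18.1×10⁻³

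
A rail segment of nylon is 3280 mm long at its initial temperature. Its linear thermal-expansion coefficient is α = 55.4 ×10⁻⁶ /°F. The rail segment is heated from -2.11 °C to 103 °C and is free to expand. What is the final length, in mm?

Convert α: 55.4×10⁻⁶/°F × (9/5) = 99.7×10⁻⁶/K.
ΔT = 103 − (-2.11) = 105.1 K.
ΔL = α·L₀·ΔT = 99.7×10⁻⁶ × 3280 mm × 105.1 K = 34.4 mm.
L = L₀ + ΔL = 3280 + 34.4 = 3314.4 mm.

3314.4 mm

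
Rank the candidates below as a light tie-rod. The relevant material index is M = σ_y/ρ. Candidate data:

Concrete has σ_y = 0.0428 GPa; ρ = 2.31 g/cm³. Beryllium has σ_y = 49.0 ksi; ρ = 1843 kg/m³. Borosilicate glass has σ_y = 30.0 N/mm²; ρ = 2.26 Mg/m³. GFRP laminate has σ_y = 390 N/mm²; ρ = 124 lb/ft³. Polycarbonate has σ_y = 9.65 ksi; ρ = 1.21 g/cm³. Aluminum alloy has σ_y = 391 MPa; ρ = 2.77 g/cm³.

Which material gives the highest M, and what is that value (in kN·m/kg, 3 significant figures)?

After converting to SI:
  concrete: σ_y = 42.80 MPa, ρ = 2310 kg/m³
  beryllium: σ_y = 337.8 MPa, ρ = 1843 kg/m³
  borosilicate glass: σ_y = 30.00 MPa, ρ = 2260 kg/m³
  GFRP laminate: σ_y = 390.0 MPa, ρ = 1986 kg/m³
  polycarbonate: σ_y = 66.53 MPa, ρ = 1210 kg/m³
  aluminum alloy: σ_y = 391.0 MPa, ρ = 2770 kg/m³
  GFRP laminate: M = 196 kN·m/kg
  beryllium: M = 183 kN·m/kg
  aluminum alloy: M = 141 kN·m/kg
  polycarbonate: M = 55.0 kN·m/kg
  concrete: M = 18.5 kN·m/kg
  borosilicate glass: M = 13.3 kN·m/kg
Highest index: GFRP laminate.

GFRP laminate, M = 196 kN·m/kg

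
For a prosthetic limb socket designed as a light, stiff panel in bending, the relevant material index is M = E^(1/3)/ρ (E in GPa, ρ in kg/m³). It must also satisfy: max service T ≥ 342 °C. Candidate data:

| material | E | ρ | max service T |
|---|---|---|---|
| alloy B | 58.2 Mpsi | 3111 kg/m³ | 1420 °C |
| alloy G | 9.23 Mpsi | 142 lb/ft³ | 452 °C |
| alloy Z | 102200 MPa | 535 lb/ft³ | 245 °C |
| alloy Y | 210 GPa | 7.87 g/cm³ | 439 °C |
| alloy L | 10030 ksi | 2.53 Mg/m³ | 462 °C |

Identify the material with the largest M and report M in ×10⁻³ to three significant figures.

alloy B, M = 2.37×10⁻³

Screen on constraints: max service T ≥ 342 °C. Survivors: alloy B, alloy G, alloy Y, alloy L.
Convert each candidate to consistent units, then evaluate M:
  alloy B: E = 401.3 GPa, ρ = 3111 kg/m³
  alloy G: E = 63.64 GPa, ρ = 2275 kg/m³
  alloy Y: E = 210.0 GPa, ρ = 7870 kg/m³
  alloy L: E = 69.15 GPa, ρ = 2530 kg/m³
  alloy B: M = 2.37×10⁻³
  alloy G: M = 1.76×10⁻³
  alloy L: M = 1.62×10⁻³
  alloy Y: M = 0.755×10⁻³
Highest index: alloy B.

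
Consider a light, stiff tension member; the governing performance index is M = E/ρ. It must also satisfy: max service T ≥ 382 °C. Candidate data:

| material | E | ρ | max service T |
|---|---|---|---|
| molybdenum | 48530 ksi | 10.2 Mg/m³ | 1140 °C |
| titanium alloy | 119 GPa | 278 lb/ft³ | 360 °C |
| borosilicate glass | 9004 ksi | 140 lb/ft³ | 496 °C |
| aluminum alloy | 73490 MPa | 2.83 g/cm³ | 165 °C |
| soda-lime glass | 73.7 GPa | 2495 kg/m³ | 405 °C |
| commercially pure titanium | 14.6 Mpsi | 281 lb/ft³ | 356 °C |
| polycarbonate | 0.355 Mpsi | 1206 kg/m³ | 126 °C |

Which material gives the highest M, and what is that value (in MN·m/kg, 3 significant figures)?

Screen on constraints: max service T ≥ 382 °C. Survivors: molybdenum, borosilicate glass, soda-lime glass.
Convert each candidate to consistent units, then evaluate M:
  molybdenum: E = 334.6 GPa, ρ = 10200 kg/m³
  borosilicate glass: E = 62.08 GPa, ρ = 2243 kg/m³
  soda-lime glass: E = 73.70 GPa, ρ = 2495 kg/m³
  molybdenum: M = 32.8 MN·m/kg
  soda-lime glass: M = 29.5 MN·m/kg
  borosilicate glass: M = 27.7 MN·m/kg
The maximum is for molybdenum.

molybdenum, M = 32.8 MN·m/kg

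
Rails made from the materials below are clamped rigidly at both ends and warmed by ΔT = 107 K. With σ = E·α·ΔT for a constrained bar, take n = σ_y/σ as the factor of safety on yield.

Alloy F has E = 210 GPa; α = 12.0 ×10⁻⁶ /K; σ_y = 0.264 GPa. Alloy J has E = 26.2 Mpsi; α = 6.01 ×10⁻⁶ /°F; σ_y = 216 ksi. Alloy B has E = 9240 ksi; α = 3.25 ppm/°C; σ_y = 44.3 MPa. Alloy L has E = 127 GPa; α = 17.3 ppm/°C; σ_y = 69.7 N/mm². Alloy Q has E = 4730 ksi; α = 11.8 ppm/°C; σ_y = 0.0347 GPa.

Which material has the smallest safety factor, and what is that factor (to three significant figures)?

alloy L, n = 0.296

With everything in SI (GPa, ×10⁻⁶/K, MPa):
  alloy F: E = 210.0, α = 12.0, σ_y = 264.0 → σ = 270 MPa, n = 0.979
  alloy J: E = 180.6, α = 10.8, σ_y = 1489 → σ = 209 MPa, n = 7.12
  alloy B: E = 63.71, α = 3.25, σ_y = 44.30 → σ = 22.2 MPa, n = 2.00
  alloy L: E = 127.0, α = 17.3, σ_y = 69.70 → σ = 235 MPa, n = 0.296
  alloy Q: E = 32.61, α = 11.8, σ_y = 34.70 → σ = 41.2 MPa, n = 0.843
Smallest n: alloy L with n = 0.296.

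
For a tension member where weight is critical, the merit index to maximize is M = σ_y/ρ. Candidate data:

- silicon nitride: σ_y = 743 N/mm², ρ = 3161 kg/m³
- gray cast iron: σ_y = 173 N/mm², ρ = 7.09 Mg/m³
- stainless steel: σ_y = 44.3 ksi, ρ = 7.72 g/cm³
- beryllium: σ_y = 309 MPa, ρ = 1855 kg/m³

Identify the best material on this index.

silicon nitride

Convert each candidate to consistent units, then evaluate M:
  silicon nitride: σ_y = 743.0 MPa, ρ = 3161 kg/m³
  gray cast iron: σ_y = 173.0 MPa, ρ = 7090 kg/m³
  stainless steel: σ_y = 305.4 MPa, ρ = 7720 kg/m³
  beryllium: σ_y = 309.0 MPa, ρ = 1855 kg/m³
  silicon nitride: M = 235 kN·m/kg
  beryllium: M = 167 kN·m/kg
  stainless steel: M = 39.6 kN·m/kg
  gray cast iron: M = 24.4 kN·m/kg
Silicon nitride ranks first.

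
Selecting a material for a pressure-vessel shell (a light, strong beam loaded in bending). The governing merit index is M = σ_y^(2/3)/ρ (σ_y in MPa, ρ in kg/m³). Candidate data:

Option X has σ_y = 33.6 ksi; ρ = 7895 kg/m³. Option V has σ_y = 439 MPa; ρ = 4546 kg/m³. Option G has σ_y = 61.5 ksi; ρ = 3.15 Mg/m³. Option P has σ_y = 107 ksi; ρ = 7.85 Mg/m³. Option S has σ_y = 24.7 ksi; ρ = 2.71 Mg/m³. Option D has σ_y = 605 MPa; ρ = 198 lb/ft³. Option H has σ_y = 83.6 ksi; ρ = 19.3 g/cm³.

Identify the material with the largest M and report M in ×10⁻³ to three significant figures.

option D, M = 22.6×10⁻³

Convert each candidate to consistent units, then evaluate M:
  option X: σ_y = 231.7 MPa, ρ = 7895 kg/m³
  option V: σ_y = 439.0 MPa, ρ = 4546 kg/m³
  option G: σ_y = 424.0 MPa, ρ = 3150 kg/m³
  option P: σ_y = 737.7 MPa, ρ = 7850 kg/m³
  option S: σ_y = 170.3 MPa, ρ = 2710 kg/m³
  option D: σ_y = 605.0 MPa, ρ = 3172 kg/m³
  option H: σ_y = 576.4 MPa, ρ = 19300 kg/m³
  option D: M = 22.6×10⁻³
  option G: M = 17.9×10⁻³
  option V: M = 12.7×10⁻³
  option S: M = 11.3×10⁻³
  option P: M = 10.4×10⁻³
  option X: M = 4.78×10⁻³
  option H: M = 3.59×10⁻³
Option D ranks first.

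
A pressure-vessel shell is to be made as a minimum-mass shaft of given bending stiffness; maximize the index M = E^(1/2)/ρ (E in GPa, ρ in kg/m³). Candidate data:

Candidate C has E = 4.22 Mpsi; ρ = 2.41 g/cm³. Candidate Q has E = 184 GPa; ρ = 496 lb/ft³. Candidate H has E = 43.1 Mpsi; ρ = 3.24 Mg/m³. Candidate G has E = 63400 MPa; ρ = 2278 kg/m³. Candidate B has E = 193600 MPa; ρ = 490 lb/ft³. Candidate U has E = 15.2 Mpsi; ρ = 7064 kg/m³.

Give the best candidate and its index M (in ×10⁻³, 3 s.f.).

Normalizing units and computing the index:
  candidate C: E = 29.10 GPa, ρ = 2410 kg/m³
  candidate Q: E = 184.0 GPa, ρ = 7945 kg/m³
  candidate H: E = 297.2 GPa, ρ = 3240 kg/m³
  candidate G: E = 63.40 GPa, ρ = 2278 kg/m³
  candidate B: E = 193.6 GPa, ρ = 7849 kg/m³
  candidate U: E = 104.8 GPa, ρ = 7064 kg/m³
  candidate H: M = 5.32×10⁻³
  candidate G: M = 3.50×10⁻³
  candidate C: M = 2.24×10⁻³
  candidate B: M = 1.77×10⁻³
  candidate Q: M = 1.71×10⁻³
  candidate U: M = 1.45×10⁻³
The maximum is for candidate H.

candidate H, M = 5.32×10⁻³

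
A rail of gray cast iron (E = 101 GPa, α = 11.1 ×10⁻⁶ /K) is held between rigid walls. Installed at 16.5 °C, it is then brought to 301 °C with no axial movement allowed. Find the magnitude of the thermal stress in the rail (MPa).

319 MPa

ΔT = 284.5 K. Constrained thermal stress σ = E·α·ΔT = 101.0×10³ MPa × 11.1×10⁻⁶ × 284.5 = 319 MPa (compressive).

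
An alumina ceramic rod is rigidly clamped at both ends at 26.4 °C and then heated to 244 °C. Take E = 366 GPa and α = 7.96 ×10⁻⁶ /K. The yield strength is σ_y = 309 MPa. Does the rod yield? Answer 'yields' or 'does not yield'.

yields

ΔT = 217.6 K. Constrained thermal stress σ = E·α·ΔT = 366.0×10³ MPa × 7.96×10⁻⁶ × 217.6 = 634 MPa (compressive).
Compare to σ_y = 309 MPa: σ ≥ σ_y, so it yields.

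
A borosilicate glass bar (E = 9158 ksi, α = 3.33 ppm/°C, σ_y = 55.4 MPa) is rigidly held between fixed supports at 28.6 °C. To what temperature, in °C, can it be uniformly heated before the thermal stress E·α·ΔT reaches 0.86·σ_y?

255 °C

E = 9158 ksi = 63.14 GPa.
E·α·ΔT = 47.64 MPa ⇒ ΔT = 47.64 / (63.14×10³ × 3.33×10⁻⁶) = 226.6 K.
T = 28.6 + 226.6 = 255.2 °C.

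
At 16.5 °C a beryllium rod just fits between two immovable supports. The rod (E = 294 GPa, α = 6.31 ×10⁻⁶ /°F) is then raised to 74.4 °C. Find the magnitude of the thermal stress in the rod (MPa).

α = 6.31×10⁻⁶/°F × 9/5 = 11.4×10⁻⁶/K.
ΔT = 57.90 K. Constrained thermal stress σ = E·α·ΔT = 294.0×10³ MPa × 11.4×10⁻⁶ × 57.90 = 193 MPa (compressive).

193 MPa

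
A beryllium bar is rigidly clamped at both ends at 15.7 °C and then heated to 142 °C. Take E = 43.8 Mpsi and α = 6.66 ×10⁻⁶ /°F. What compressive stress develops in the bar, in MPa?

E = 43.8 Mpsi = 302.0 GPa.
α = 6.66×10⁻⁶/°F × 9/5 = 12.0×10⁻⁶/K.
ΔT = 126.3 K. Constrained thermal stress σ = E·α·ΔT = 302.0×10³ MPa × 12.0×10⁻⁶ × 126.3 = 457 MPa (compressive).

457 MPa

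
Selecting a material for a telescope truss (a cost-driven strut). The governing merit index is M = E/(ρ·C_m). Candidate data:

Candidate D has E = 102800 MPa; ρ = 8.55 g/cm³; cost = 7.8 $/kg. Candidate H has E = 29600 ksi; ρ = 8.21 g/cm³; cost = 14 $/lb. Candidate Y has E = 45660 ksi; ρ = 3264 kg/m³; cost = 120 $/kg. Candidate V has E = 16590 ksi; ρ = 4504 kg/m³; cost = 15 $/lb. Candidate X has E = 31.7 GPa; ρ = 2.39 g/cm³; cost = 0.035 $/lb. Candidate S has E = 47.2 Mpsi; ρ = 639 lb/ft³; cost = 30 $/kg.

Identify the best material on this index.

candidate X

After converting to SI:
  candidate D: E = 102.8 GPa, ρ = 8550 kg/m³, cost = 7.800 $/kg
  candidate H: E = 204.1 GPa, ρ = 8210 kg/m³, cost = 30.86 $/kg
  candidate Y: E = 314.8 GPa, ρ = 3264 kg/m³, cost = 120.0 $/kg
  candidate V: E = 114.4 GPa, ρ = 4504 kg/m³, cost = 33.07 $/kg
  candidate X: E = 31.70 GPa, ρ = 2390 kg/m³, cost = 0.07716 $/kg
  candidate S: E = 325.4 GPa, ρ = 10240 kg/m³, cost = 30.00 $/kg
  candidate X: M = 172 MN·m per $
  candidate D: M = 1.54 MN·m per $
  candidate S: M = 1.06 MN·m per $
  candidate H: M = 0.805 MN·m per $
  candidate Y: M = 0.804 MN·m per $
  candidate V: M = 0.768 MN·m per $
Highest index: candidate X.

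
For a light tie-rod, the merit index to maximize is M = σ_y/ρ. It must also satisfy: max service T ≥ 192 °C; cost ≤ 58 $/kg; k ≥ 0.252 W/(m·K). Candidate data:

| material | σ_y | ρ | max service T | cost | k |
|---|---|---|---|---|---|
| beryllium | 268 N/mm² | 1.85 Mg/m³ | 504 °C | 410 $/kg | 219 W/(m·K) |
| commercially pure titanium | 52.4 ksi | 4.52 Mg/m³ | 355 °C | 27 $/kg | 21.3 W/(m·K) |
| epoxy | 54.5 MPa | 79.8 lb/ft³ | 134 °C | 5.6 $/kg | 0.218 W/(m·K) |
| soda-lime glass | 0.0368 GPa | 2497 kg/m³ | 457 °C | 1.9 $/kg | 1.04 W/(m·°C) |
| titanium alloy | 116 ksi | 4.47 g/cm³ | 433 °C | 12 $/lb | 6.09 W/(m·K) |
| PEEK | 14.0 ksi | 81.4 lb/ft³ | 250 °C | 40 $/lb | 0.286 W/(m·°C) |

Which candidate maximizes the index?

titanium alloy

Screen on constraints: max service T ≥ 192 °C; cost ≤ 58 $/kg; k ≥ 0.252 W/(m·K). Survivors: commercially pure titanium, soda-lime glass, titanium alloy.
Normalizing units and computing the index:
  commercially pure titanium: σ_y = 361.3 MPa, ρ = 4520 kg/m³
  soda-lime glass: σ_y = 36.80 MPa, ρ = 2497 kg/m³
  titanium alloy: σ_y = 799.8 MPa, ρ = 4470 kg/m³
  titanium alloy: M = 179 kN·m/kg
  commercially pure titanium: M = 79.9 kN·m/kg
  soda-lime glass: M = 14.7 kN·m/kg
The maximum is for titanium alloy.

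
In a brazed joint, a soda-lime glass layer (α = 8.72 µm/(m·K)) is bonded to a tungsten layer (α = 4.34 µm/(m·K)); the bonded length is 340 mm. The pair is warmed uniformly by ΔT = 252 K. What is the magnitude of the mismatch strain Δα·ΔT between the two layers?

1.10×10⁻³

Δα = |8.72 − 4.34|×10⁻⁶/K = 4.38×10⁻⁶/K.
Mismatch strain = Δα·ΔT = 4.38×10⁻⁶ × 252.0 = 1.10×10⁻³.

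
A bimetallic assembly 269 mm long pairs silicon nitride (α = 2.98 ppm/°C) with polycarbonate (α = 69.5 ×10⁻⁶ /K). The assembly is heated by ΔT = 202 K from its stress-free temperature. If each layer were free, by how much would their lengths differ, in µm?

Δα = |2.98 − 69.5|×10⁻⁶/K = 66.5×10⁻⁶/K.
ΔL_mismatch = Δα·L·ΔT = 66.5×10⁻⁶ × 269.0 mm × 202.0 K = 3610 µm.

3610 µm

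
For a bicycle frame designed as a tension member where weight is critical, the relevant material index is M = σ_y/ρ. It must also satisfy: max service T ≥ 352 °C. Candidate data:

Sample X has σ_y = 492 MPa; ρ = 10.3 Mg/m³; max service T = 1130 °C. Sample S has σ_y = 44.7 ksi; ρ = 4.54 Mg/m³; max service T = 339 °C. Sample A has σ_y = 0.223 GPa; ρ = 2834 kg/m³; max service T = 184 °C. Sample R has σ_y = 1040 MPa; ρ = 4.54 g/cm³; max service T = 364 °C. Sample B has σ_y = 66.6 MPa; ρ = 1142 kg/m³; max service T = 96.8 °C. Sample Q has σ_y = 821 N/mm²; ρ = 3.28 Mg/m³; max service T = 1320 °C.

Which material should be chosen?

sample Q

Screen on constraints: max service T ≥ 352 °C. Survivors: sample X, sample R, sample Q.
Putting every candidate on a common basis:
  sample X: σ_y = 492.0 MPa, ρ = 10300 kg/m³
  sample R: σ_y = 1040 MPa, ρ = 4540 kg/m³
  sample Q: σ_y = 821.0 MPa, ρ = 3280 kg/m³
  sample Q: M = 250 kN·m/kg
  sample R: M = 229 kN·m/kg
  sample X: M = 47.8 kN·m/kg
The maximum is for sample Q.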